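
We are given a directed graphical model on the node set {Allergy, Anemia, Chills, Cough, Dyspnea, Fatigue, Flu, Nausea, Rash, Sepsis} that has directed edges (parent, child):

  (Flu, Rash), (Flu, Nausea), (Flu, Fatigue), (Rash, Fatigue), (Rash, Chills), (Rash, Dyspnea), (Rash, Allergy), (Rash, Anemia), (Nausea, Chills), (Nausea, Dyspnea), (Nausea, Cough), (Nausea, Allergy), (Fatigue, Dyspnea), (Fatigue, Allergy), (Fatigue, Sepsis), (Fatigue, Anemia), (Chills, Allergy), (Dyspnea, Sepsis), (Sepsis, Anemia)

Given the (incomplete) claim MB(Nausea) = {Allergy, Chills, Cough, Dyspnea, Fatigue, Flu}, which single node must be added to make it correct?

Rash

Recall MB(v) = parents ∪ children ∪ spouses, where spouses are the other parents of v's children.
Nausea has parent Flu.
Children of Nausea: Allergy, Chills, Cough, Dyspnea.
Co-parents of Nausea (other parents of its children):
  Chills's other parent is Rash.
  parents(Dyspnea) \ {Nausea} = {Fatigue, Rash}.
  Cough: no additional parents.
  Allergy's other parents are Chills, Fatigue, Rash.
MB(Nausea) = {Allergy, Chills, Cough, Dyspnea, Fatigue, Flu, Rash}.
Comparing with the claimed set, Rash is missing.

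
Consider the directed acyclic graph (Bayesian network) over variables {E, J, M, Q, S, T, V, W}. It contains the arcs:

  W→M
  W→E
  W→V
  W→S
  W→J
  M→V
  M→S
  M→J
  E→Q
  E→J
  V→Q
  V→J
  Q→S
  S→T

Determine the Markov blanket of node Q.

{E, M, S, V, W}

By definition, MB(Q) is built from Q's parents, Q's children, and the co-parents of Q.
Q has parents E, V.
Q's children: S.
Parents of each child, excluding Q:
  S: M, W
Union: {E, V} ∪ {S} ∪ {M, W} = {E, M, S, V, W}.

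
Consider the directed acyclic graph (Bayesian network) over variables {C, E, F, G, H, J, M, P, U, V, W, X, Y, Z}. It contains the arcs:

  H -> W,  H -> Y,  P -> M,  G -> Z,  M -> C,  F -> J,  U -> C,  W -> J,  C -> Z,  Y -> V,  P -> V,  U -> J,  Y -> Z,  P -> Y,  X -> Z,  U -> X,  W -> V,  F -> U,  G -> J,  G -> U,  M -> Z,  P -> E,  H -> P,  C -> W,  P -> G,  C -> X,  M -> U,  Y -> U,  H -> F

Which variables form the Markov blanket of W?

By definition, MB(W) is built from W's parents, W's children, and the co-parents of W.
Parents of W: C, H.
W has children J, V.
Co-parents of W (other parents of its children):
  J: F, G, U
  V: P, Y
MB(W) = {C, F, G, H, J, P, U, V, Y}.

{C, F, G, H, J, P, U, V, Y}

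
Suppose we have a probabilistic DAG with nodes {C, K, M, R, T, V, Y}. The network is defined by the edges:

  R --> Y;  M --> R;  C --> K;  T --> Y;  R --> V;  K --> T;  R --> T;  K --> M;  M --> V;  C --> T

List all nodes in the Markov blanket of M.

A node's Markov blanket = Pa ∪ Ch ∪ (parents of Ch other than the node itself).
M's parents: K.
M has children R, V.
Parents of each child, excluding M:
  R: —
  V: R
So the Markov blanket of M is {K, R, V}.

{K, R, V}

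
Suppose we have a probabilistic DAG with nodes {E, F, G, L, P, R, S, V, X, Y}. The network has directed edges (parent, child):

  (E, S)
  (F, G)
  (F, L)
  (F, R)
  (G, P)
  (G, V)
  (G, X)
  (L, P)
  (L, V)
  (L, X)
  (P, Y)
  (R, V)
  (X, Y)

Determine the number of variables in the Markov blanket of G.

Parents of G: F.
G has children P, V, X.
Co-parents of G (other parents of its children):
  parents(P) \ {G} = {L}.
  parents(V) \ {G} = {L, R}.
  X also has parent L.
MB(G) = {F, L, P, R, V, X}, which has 6 nodes.

6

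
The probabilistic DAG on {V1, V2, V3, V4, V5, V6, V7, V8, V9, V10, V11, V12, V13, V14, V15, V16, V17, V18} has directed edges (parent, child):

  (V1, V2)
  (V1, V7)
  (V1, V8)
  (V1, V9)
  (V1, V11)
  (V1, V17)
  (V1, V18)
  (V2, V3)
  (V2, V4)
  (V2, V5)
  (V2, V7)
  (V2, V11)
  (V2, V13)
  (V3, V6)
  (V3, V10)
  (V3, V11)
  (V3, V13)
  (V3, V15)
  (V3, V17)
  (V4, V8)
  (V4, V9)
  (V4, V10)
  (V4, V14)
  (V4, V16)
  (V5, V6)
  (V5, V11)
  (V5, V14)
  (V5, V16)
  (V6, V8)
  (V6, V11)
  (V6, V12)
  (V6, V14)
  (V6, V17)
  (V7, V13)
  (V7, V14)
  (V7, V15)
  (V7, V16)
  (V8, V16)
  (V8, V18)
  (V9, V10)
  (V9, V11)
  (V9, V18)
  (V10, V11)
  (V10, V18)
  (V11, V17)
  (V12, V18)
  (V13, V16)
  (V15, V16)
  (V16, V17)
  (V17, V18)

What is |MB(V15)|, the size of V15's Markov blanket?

The Markov blanket of a node is its parents, its children, and the other parents of its children.
Pa(V15) = {V3, V7}.
V15 has child V16.
Parents of each child, excluding V15:
  V16 also has parents V4, V5, V7, V8, V13.
MB(V15) = {V3, V4, V5, V7, V8, V13, V16}, which has 7 nodes.

7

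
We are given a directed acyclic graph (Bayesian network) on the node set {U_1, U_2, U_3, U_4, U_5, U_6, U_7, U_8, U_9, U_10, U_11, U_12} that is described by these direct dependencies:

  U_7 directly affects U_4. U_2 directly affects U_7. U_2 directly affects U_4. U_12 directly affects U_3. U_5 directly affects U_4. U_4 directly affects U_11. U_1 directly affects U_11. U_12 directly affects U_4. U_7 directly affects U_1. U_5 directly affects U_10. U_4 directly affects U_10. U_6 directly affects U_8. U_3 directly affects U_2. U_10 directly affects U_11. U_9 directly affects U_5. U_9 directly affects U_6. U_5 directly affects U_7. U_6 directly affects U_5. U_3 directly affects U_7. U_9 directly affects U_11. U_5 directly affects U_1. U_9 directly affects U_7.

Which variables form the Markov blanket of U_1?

The Markov blanket of a node is its parents, its children, and the other parents of its children.
Ch(U_1) = {U_11}.
U_1 has parents U_5, U_7.
Co-parents of U_1 (other parents of its children):
  U_11: U_4, U_9, U_10
MB(U_1) = {U_4, U_5, U_7, U_9, U_10, U_11}.

{U_4, U_5, U_7, U_9, U_10, U_11}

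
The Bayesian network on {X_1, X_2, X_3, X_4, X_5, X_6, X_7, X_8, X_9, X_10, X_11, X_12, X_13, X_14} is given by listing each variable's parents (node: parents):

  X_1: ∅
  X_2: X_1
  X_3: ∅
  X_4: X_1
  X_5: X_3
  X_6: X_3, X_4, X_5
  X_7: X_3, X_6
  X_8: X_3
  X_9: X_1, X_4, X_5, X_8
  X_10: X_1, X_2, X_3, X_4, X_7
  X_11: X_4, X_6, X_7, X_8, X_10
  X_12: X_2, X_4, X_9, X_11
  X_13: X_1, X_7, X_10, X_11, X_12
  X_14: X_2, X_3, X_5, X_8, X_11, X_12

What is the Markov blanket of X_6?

A node's Markov blanket = Pa ∪ Ch ∪ (parents of Ch other than the node itself).
Pa(X_6) = {X_3, X_4, X_5}.
X_6's children: X_7, X_11.
Other parents of X_6's children:
  X_7's other parent is X_3.
  X_11 also has parents X_4, X_7, X_8, X_10.
Taking the union gives {X_3, X_4, X_5, X_7, X_8, X_10, X_11}.

{X_3, X_4, X_5, X_7, X_8, X_10, X_11}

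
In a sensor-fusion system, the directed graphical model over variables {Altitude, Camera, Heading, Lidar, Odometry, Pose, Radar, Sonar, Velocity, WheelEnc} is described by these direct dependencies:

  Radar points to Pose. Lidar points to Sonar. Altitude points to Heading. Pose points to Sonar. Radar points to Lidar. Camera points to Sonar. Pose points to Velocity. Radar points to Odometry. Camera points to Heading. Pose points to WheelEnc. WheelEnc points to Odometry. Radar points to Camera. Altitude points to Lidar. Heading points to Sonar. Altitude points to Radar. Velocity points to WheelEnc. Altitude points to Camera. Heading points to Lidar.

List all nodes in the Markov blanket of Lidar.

Lidar has child Sonar.
Lidar has parents Altitude, Heading, Radar.
Parents of each child, excluding Lidar:
  Sonar's other parents are Camera, Heading, Pose.
Union: {Altitude, Heading, Radar} ∪ {Sonar} ∪ {Camera, Heading, Pose} = {Altitude, Camera, Heading, Pose, Radar, Sonar}.

{Altitude, Camera, Heading, Pose, Radar, Sonar}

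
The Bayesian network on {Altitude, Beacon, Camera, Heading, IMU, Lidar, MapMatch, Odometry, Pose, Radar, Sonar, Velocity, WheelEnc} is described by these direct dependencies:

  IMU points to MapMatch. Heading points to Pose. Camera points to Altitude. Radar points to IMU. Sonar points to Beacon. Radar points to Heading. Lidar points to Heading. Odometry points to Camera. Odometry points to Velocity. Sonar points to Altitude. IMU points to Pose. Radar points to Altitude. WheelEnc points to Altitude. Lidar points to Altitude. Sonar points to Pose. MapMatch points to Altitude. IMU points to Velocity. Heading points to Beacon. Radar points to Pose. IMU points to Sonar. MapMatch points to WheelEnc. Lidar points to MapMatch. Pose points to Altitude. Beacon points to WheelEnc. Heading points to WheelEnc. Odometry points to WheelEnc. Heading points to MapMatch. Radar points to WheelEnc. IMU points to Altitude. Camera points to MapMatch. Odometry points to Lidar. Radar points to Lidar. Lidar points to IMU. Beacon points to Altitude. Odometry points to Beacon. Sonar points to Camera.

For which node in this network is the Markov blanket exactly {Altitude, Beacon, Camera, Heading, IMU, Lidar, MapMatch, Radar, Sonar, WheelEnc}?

Pose

The target node must have every member of {Altitude, Beacon, Camera, Heading, IMU, Lidar, MapMatch, Radar, Sonar, WheelEnc} as a parent, child, or co-parent, and no others.
Parents of Pose: Heading, IMU, Radar, Sonar; children: Altitude; co-parents: Beacon, Camera, IMU, Lidar, MapMatch, Radar, Sonar, WheelEnc.
These exactly cover the given set, so the node is Pose.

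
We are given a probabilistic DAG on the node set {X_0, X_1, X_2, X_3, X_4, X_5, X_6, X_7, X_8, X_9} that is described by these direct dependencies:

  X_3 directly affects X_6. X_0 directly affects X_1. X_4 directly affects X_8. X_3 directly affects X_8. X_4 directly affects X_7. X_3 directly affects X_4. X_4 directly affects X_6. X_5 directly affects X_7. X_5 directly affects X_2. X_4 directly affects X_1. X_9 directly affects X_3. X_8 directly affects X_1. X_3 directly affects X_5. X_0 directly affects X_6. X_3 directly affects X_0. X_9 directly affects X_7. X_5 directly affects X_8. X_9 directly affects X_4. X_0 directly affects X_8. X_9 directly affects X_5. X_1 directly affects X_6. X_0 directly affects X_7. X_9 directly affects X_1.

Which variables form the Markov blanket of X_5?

By definition, MB(X_5) is built from X_5's parents, X_5's children, and the co-parents of X_5.
X_5 has children X_2, X_7, X_8.
X_5's parents: X_3, X_9.
Other parents of X_5's children:
  X_8: X_0, X_3, X_4
  X_2: —
  X_7: X_0, X_4, X_9
So the Markov blanket of X_5 is {X_0, X_2, X_3, X_4, X_7, X_8, X_9}.

{X_0, X_2, X_3, X_4, X_7, X_8, X_9}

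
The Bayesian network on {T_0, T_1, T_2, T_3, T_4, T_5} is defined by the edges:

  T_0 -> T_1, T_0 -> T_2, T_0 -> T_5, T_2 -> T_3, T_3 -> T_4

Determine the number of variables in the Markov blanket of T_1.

By definition, MB(T_1) is built from T_1's parents, T_1's children, and the co-parents of T_1.
Children of T_1: none.
T_1 has parent T_0.
T_1 has no children, so there are no co-parents.
MB(T_1) = {T_0}, which has 1 node.

1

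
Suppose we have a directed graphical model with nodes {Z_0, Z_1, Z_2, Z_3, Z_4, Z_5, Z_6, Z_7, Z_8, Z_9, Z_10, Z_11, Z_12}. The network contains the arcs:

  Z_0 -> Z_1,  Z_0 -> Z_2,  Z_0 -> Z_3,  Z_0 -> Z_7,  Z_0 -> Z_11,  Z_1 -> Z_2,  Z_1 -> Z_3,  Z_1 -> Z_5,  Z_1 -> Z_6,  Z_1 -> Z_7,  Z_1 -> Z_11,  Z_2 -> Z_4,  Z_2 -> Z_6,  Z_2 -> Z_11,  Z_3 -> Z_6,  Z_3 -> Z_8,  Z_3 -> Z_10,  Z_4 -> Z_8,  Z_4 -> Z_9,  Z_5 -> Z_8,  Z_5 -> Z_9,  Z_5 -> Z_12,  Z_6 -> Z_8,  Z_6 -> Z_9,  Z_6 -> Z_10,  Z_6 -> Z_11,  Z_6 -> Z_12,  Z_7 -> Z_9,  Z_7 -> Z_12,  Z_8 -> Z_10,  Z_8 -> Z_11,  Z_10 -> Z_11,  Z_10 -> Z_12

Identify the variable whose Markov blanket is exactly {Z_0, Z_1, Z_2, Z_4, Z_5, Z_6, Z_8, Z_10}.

The target node must have every member of {Z_0, Z_1, Z_2, Z_4, Z_5, Z_6, Z_8, Z_10} as a parent, child, or co-parent, and no others.
Parents of Z_3: Z_0, Z_1; children: Z_6, Z_8, Z_10; co-parents: Z_1, Z_2, Z_4, Z_5, Z_6, Z_8.
These exactly cover the given set, so the node is Z_3.

Z_3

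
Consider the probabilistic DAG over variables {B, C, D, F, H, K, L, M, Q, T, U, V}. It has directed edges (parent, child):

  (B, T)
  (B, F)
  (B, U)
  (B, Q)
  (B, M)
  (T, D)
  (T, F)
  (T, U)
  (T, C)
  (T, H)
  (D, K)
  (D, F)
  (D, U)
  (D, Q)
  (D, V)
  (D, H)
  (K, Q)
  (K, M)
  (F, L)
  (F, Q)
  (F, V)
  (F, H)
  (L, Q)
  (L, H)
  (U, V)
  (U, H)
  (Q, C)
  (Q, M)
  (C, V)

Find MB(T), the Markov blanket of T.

T's parents: B.
T has children C, D, F, H, U.
Parents of each child, excluding T:
  D has no other parent.
  F's other parents are B, D.
  U's other parents are B, D.
  C's other parent is Q.
  H's other parents are D, F, L, U.
Taking the union gives {B, C, D, F, H, L, Q, U}.

{B, C, D, F, H, L, Q, U}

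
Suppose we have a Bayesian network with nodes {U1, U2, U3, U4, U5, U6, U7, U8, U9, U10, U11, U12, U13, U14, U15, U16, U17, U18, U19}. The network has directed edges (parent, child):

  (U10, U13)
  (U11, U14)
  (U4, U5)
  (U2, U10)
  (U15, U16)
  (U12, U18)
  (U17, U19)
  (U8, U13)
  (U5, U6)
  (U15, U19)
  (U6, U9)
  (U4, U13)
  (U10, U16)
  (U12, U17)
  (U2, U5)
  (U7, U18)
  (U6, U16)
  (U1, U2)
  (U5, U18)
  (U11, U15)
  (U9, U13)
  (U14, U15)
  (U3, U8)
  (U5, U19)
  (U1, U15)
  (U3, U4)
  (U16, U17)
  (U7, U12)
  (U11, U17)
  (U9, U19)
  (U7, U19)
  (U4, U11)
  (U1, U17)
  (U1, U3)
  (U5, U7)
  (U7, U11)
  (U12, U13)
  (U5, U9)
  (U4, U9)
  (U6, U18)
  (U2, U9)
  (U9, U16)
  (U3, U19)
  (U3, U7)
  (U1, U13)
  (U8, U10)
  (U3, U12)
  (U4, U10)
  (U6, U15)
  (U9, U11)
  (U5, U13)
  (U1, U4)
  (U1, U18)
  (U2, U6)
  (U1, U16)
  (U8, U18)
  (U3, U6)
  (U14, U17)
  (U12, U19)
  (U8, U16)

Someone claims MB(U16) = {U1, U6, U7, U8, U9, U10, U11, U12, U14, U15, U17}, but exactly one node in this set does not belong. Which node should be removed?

The Markov blanket of a node is its parents, its children, and the other parents of its children.
Pa(U16) = {U1, U6, U8, U9, U10, U15}.
U16's children: U17.
Co-parents of U16 (other parents of its children):
  U17 also has parents U1, U11, U12, U14.
MB(U16) = {U1, U6, U8, U9, U10, U11, U12, U14, U15, U17}.
U7 is neither a parent, child, nor co-parent of U16, so it does not belong.

U7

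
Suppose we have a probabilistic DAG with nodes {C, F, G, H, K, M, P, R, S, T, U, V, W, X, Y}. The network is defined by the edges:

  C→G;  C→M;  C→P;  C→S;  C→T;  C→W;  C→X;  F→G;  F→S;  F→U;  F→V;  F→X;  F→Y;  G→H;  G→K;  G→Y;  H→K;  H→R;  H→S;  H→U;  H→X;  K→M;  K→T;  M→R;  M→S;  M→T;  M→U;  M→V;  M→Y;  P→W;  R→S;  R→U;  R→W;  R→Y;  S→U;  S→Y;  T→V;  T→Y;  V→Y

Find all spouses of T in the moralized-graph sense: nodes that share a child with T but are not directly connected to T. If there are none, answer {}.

Children of T: V, Y.
  V also has parents F, M.
  Y also has parents F, G, M, R, S, V.
Excluding nodes already adjacent to T (C, K, M, V, Y), the co-parent-only contribution is {F, G, R, S}.

{F, G, R, S}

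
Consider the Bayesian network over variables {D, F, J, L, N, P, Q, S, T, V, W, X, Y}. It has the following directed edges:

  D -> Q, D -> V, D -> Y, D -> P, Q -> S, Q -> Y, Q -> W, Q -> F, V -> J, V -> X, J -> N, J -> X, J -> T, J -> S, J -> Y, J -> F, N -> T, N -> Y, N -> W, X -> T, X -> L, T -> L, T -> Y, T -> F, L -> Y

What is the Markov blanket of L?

L has parents T, X.
Ch(L) = {Y}.
Parents of each child, excluding L:
  Y: D, J, N, Q, T
Union: {T, X} ∪ {Y} ∪ {D, J, N, Q, T} = {D, J, N, Q, T, X, Y}.

{D, J, N, Q, T, X, Y}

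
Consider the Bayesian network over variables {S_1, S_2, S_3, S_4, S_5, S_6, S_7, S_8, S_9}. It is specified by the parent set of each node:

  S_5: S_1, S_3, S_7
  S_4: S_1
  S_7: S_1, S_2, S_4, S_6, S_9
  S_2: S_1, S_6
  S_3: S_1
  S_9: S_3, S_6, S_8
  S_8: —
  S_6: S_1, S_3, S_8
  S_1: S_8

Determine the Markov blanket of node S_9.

S_9 has parents S_3, S_6, S_8.
Children of S_9: S_7.
Co-parents of S_9 (other parents of its children):
  S_7: S_1, S_2, S_4, S_6
MB(S_9) = {S_1, S_2, S_3, S_4, S_6, S_7, S_8}.

{S_1, S_2, S_3, S_4, S_6, S_7, S_8}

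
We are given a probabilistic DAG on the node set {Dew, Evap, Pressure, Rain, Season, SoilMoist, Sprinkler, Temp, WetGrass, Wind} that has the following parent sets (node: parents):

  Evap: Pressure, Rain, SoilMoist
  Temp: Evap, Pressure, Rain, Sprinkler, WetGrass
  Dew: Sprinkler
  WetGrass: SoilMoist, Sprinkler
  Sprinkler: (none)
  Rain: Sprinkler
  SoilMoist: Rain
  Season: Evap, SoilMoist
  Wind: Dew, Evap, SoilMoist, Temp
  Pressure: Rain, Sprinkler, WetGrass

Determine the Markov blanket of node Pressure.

{Evap, Rain, SoilMoist, Sprinkler, Temp, WetGrass}

Recall MB(v) = parents ∪ children ∪ spouses, where spouses are the other parents of v's children.
Parents of Pressure: Rain, Sprinkler, WetGrass.
Ch(Pressure) = {Evap, Temp}.
Co-parents of Pressure (other parents of its children):
  parents(Evap) \ {Pressure} = {Rain, SoilMoist}.
  Temp's other parents are Evap, Rain, Sprinkler, WetGrass.
MB(Pressure) = {Evap, Rain, SoilMoist, Sprinkler, Temp, WetGrass}.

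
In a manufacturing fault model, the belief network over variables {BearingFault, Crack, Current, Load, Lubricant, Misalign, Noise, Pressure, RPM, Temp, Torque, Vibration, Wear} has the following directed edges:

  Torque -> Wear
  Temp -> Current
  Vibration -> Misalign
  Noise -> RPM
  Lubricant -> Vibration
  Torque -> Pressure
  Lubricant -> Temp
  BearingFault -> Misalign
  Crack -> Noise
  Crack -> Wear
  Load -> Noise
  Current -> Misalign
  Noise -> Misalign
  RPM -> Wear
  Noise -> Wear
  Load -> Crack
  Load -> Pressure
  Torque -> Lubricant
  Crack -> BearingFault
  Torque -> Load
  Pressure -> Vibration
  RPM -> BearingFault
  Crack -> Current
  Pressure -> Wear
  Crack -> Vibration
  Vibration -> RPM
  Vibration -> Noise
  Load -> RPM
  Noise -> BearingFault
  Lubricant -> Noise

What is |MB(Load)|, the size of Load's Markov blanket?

Load has parent Torque.
Children of Load: Crack, Noise, Pressure, RPM.
Parents of each child, excluding Load:
  Pressure's other parent is Torque.
  Crack: no additional parents.
  Noise also has parents Crack, Lubricant, Vibration.
  parents(RPM) \ {Load} = {Noise, Vibration}.
MB(Load) = {Crack, Lubricant, Noise, Pressure, RPM, Torque, Vibration}, which has 7 nodes.

7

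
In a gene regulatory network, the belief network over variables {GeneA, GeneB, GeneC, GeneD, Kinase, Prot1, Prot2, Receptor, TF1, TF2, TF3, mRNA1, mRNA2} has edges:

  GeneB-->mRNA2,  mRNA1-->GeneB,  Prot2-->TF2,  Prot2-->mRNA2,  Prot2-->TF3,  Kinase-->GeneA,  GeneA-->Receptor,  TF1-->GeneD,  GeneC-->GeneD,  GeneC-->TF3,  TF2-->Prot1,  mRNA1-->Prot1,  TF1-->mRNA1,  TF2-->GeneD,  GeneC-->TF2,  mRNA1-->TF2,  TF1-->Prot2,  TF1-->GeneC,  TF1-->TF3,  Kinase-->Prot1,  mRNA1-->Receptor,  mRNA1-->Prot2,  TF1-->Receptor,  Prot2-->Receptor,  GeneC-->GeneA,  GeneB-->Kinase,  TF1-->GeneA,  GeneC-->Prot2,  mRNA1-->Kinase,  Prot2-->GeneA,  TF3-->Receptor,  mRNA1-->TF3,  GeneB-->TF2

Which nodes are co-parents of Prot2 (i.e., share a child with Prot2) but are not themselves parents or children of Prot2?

Children of Prot2: GeneA, Receptor, TF2, TF3, mRNA2.
  mRNA2 also has parent GeneB.
  TF2's other parents are GeneB, GeneC, mRNA1.
  TF3's other parents are GeneC, TF1, mRNA1.
  GeneA's other parents are GeneC, Kinase, TF1.
  Receptor's other parents are GeneA, TF1, TF3, mRNA1.
Excluding nodes already adjacent to Prot2 (GeneA, GeneC, Receptor, TF1, TF2, TF3, mRNA1, mRNA2), the co-parent-only contribution is {GeneB, Kinase}.

{GeneB, Kinase}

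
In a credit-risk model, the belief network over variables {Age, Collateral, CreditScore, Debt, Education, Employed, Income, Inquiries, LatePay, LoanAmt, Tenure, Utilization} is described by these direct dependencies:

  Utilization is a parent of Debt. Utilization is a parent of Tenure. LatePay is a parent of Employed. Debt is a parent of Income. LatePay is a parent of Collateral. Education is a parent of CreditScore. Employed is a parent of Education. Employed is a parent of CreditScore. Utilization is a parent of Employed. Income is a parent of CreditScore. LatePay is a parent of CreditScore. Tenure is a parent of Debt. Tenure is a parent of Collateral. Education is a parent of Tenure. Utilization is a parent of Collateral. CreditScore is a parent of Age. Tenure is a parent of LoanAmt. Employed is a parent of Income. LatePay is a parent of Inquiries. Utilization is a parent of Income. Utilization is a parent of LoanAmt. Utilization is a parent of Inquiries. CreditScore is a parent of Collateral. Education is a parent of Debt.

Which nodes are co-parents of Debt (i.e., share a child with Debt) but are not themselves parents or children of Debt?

{Employed}

Children of Debt: Income.
  Income's other parents are Employed, Utilization.
Excluding nodes already adjacent to Debt (Education, Income, Tenure, Utilization), the co-parent-only contribution is {Employed}.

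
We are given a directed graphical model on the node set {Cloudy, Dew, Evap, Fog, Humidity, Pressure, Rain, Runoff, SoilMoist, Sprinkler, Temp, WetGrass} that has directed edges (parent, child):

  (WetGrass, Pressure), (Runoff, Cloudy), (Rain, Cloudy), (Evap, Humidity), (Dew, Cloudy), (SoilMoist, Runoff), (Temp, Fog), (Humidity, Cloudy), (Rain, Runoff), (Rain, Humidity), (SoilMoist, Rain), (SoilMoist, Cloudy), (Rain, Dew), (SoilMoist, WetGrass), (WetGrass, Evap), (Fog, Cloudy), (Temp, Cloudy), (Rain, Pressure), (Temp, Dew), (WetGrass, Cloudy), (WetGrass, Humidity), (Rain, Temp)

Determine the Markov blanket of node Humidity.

A node's Markov blanket = Pa ∪ Ch ∪ (parents of Ch other than the node itself).
Parents of Humidity: Evap, Rain, WetGrass.
Children of Humidity: Cloudy.
Parents of each child, excluding Humidity:
  parents(Cloudy) \ {Humidity} = {Dew, Fog, Rain, Runoff, SoilMoist, Temp, WetGrass}.
Taking the union gives {Cloudy, Dew, Evap, Fog, Rain, Runoff, SoilMoist, Temp, WetGrass}.

{Cloudy, Dew, Evap, Fog, Rain, Runoff, SoilMoist, Temp, WetGrass}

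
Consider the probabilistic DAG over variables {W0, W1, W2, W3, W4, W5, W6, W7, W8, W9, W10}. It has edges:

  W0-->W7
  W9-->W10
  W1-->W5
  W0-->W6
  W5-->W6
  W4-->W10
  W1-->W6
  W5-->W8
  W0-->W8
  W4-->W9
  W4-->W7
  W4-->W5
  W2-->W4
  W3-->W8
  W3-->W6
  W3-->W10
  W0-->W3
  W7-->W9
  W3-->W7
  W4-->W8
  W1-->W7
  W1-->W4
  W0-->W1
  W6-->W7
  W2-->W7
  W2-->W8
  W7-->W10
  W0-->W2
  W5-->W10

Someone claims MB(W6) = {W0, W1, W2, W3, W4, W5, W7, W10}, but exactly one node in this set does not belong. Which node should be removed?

W10

Recall MB(v) = parents ∪ children ∪ spouses, where spouses are the other parents of v's children.
W6 has parents W0, W1, W3, W5.
Children of W6: W7.
Co-parents of W6 (other parents of its children):
  W7 also has parents W0, W1, W2, W3, W4.
MB(W6) = {W0, W1, W2, W3, W4, W5, W7}.
W10 is neither a parent, child, nor co-parent of W6, so it does not belong.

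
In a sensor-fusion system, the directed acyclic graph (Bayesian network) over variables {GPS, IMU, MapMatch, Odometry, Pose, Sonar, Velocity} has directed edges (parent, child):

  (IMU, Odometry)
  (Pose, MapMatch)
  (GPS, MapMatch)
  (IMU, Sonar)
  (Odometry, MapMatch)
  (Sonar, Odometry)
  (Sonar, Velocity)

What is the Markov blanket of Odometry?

{GPS, IMU, MapMatch, Pose, Sonar}

Odometry's parents: IMU, Sonar.
Ch(Odometry) = {MapMatch}.
Co-parents of Odometry (other parents of its children):
  parents(MapMatch) \ {Odometry} = {GPS, Pose}.
MB(Odometry) = {GPS, IMU, MapMatch, Pose, Sonar}.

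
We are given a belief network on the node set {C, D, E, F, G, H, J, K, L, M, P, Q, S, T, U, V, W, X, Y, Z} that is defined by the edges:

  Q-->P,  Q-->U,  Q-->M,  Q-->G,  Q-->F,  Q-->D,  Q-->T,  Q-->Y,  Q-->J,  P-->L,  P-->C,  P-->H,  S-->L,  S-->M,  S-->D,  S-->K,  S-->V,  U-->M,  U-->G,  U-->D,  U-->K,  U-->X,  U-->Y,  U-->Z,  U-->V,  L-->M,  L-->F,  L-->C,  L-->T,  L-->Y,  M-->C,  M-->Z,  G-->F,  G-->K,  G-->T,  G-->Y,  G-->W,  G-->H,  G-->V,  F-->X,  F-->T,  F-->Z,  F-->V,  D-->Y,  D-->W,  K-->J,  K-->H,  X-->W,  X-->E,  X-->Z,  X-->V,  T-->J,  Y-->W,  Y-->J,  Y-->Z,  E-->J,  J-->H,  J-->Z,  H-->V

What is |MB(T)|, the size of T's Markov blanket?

8

Recall MB(v) = parents ∪ children ∪ spouses, where spouses are the other parents of v's children.
Children of T: J.
T has parents F, G, L, Q.
Co-parents of T (other parents of its children):
  J: E, K, Q, Y
MB(T) = {E, F, G, J, K, L, Q, Y}, which has 8 nodes.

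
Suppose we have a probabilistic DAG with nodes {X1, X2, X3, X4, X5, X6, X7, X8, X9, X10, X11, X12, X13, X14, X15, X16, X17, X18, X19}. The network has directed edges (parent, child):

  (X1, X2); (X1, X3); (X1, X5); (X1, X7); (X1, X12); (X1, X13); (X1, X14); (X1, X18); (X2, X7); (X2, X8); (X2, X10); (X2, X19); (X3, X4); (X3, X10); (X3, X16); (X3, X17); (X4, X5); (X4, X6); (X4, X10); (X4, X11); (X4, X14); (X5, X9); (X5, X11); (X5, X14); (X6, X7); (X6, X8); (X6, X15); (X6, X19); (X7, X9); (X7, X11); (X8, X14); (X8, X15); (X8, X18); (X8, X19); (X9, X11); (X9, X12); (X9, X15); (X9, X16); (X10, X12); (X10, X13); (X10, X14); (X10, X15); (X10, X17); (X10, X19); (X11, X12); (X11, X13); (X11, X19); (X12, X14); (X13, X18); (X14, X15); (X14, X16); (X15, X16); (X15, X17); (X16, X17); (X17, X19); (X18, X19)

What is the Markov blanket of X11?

Ch(X11) = {X12, X13, X19}.
X11's parents: X4, X5, X7, X9.
Parents of each child, excluding X11:
  X12: X1, X9, X10
  X13: X1, X10
  X19: X2, X6, X8, X10, X17, X18
MB(X11) = {X1, X2, X4, X5, X6, X7, X8, X9, X10, X12, X13, X17, X18, X19}.

{X1, X2, X4, X5, X6, X7, X8, X9, X10, X12, X13, X17, X18, X19}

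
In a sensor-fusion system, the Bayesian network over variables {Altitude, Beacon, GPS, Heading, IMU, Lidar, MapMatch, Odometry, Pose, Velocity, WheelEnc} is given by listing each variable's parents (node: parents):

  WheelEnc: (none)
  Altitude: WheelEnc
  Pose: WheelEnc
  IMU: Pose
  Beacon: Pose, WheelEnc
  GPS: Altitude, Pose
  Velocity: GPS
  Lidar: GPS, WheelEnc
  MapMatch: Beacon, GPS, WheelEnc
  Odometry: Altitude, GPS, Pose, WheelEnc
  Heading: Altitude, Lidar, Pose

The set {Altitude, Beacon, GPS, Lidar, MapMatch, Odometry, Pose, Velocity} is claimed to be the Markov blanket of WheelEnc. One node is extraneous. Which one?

Velocity

A node's Markov blanket = Pa ∪ Ch ∪ (parents of Ch other than the node itself).
WheelEnc's parents: none.
Ch(WheelEnc) = {Altitude, Beacon, Lidar, MapMatch, Odometry, Pose}.
Co-parents of WheelEnc (other parents of its children):
  Altitude has no other parent.
  Pose: no additional parents.
  Beacon's other parent is Pose.
  Lidar also has parent GPS.
  parents(MapMatch) \ {WheelEnc} = {Beacon, GPS}.
  parents(Odometry) \ {WheelEnc} = {Altitude, GPS, Pose}.
MB(WheelEnc) = {Altitude, Beacon, GPS, Lidar, MapMatch, Odometry, Pose}.
Velocity is neither a parent, child, nor co-parent of WheelEnc, so it does not belong.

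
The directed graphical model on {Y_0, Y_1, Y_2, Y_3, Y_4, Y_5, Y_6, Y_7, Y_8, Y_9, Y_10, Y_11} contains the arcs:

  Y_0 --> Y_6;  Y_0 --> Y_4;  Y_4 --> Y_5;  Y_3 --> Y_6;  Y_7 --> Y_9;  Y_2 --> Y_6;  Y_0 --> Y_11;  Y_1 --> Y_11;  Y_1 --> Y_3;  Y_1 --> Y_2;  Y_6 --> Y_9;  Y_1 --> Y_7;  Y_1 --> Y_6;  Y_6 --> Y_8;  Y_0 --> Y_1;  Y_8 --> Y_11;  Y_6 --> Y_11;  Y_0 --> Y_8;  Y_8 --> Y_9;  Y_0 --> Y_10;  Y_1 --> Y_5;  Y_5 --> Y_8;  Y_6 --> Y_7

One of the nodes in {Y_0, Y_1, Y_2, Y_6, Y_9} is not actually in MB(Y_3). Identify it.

Y_3 has parent Y_1.
Y_3 has child Y_6.
Parents of each child, excluding Y_3:
  parents(Y_6) \ {Y_3} = {Y_0, Y_1, Y_2}.
MB(Y_3) = {Y_0, Y_1, Y_2, Y_6}.
Y_9 is neither a parent, child, nor co-parent of Y_3, so it does not belong.

Y_9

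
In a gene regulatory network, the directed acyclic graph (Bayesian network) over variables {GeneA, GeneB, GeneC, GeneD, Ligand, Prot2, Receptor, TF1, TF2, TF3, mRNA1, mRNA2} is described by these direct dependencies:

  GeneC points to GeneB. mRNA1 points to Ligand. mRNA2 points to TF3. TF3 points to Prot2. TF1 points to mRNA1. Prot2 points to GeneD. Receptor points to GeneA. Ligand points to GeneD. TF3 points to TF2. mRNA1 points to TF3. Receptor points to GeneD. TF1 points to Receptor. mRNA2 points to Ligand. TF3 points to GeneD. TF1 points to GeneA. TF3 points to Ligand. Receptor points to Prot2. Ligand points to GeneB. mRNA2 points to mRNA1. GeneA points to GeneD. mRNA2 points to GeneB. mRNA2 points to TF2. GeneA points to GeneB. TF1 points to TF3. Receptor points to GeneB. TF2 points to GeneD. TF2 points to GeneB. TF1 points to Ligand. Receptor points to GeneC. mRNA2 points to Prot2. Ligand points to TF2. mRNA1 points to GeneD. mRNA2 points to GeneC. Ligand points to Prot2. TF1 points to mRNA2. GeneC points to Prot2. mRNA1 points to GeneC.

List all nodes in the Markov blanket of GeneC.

{GeneA, GeneB, Ligand, Prot2, Receptor, TF2, TF3, mRNA1, mRNA2}

Pa(GeneC) = {Receptor, mRNA1, mRNA2}.
Children of GeneC: GeneB, Prot2.
For each child, the remaining parents (spouses of GeneC):
  Prot2's other parents are Ligand, Receptor, TF3, mRNA2.
  GeneB also has parents GeneA, Ligand, Receptor, TF2, mRNA2.
MB(GeneC) = {GeneA, GeneB, Ligand, Prot2, Receptor, TF2, TF3, mRNA1, mRNA2}.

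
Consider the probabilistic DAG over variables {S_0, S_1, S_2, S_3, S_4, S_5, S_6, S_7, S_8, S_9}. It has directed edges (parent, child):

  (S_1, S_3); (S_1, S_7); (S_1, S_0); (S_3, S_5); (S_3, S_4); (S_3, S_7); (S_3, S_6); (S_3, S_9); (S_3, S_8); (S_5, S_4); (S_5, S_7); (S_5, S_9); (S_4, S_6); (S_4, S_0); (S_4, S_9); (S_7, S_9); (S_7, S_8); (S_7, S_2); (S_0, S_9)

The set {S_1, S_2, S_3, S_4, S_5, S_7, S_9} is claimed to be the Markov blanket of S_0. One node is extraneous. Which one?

S_2

By definition, MB(S_0) is built from S_0's parents, S_0's children, and the co-parents of S_0.
Pa(S_0) = {S_1, S_4}.
Children of S_0: S_9.
Other parents of S_0's children:
  S_9: S_3, S_4, S_5, S_7
MB(S_0) = {S_1, S_3, S_4, S_5, S_7, S_9}.
S_2 is neither a parent, child, nor co-parent of S_0, so it does not belong.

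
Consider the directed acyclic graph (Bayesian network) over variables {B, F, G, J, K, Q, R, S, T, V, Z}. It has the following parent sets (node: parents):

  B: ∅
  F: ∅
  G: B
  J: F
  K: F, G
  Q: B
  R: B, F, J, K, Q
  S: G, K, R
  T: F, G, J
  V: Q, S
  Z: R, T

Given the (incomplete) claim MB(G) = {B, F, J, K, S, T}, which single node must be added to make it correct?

The Markov blanket of a node is its parents, its children, and the other parents of its children.
G has children K, S, T.
G has parent B.
Parents of each child, excluding G:
  K: F
  S: K, R
  T: F, J
MB(G) = {B, F, J, K, R, S, T}.
Comparing with the claimed set, R is missing.

R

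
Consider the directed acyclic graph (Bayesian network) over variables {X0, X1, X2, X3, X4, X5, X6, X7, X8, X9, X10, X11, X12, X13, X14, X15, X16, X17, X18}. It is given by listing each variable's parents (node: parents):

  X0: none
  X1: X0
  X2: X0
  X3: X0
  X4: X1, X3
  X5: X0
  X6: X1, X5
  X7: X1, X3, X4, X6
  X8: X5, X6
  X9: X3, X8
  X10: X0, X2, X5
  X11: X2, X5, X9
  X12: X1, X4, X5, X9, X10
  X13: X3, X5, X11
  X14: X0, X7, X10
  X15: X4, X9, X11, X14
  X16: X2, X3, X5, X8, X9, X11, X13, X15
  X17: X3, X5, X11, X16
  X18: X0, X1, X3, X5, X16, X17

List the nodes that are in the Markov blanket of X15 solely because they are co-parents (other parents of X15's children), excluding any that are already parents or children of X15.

{X2, X3, X5, X8, X13}

Children of X15: X16.
  X16: X2, X3, X5, X8, X9, X11, X13
Excluding nodes already adjacent to X15 (X4, X9, X11, X14, X16), the co-parent-only contribution is {X2, X3, X5, X8, X13}.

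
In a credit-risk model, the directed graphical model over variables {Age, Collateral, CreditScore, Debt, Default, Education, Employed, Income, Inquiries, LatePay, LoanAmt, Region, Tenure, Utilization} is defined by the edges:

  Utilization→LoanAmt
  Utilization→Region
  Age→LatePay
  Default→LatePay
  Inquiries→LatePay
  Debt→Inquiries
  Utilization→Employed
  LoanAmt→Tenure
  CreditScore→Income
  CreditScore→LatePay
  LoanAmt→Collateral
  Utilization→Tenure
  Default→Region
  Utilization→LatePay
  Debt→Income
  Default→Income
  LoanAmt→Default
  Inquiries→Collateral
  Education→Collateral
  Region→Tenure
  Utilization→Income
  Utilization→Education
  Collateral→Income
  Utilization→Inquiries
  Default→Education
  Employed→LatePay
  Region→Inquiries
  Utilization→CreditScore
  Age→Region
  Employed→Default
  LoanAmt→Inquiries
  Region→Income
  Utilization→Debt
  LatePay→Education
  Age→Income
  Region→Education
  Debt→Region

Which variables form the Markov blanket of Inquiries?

Pa(Inquiries) = {Debt, LoanAmt, Region, Utilization}.
Children of Inquiries: Collateral, LatePay.
Parents of each child, excluding Inquiries:
  LatePay's other parents are Age, CreditScore, Default, Employed, Utilization.
  parents(Collateral) \ {Inquiries} = {Education, LoanAmt}.
MB(Inquiries) = {Age, Collateral, CreditScore, Debt, Default, Education, Employed, LatePay, LoanAmt, Region, Utilization}.

{Age, Collateral, CreditScore, Debt, Default, Education, Employed, LatePay, LoanAmt, Region, Utilization}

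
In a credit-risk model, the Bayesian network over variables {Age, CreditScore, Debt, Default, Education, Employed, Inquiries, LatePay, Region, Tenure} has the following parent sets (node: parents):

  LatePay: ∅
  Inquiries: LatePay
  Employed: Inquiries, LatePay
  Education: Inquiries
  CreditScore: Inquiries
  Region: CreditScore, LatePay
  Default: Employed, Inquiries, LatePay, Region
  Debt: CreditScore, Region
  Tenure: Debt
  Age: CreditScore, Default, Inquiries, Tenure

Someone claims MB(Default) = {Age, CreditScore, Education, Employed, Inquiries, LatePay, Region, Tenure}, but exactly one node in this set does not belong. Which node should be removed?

A node's Markov blanket = Pa ∪ Ch ∪ (parents of Ch other than the node itself).
Default has parents Employed, Inquiries, LatePay, Region.
Default has child Age.
Co-parents of Default (other parents of its children):
  Age also has parents CreditScore, Inquiries, Tenure.
MB(Default) = {Age, CreditScore, Employed, Inquiries, LatePay, Region, Tenure}.
Education is neither a parent, child, nor co-parent of Default, so it does not belong.

Education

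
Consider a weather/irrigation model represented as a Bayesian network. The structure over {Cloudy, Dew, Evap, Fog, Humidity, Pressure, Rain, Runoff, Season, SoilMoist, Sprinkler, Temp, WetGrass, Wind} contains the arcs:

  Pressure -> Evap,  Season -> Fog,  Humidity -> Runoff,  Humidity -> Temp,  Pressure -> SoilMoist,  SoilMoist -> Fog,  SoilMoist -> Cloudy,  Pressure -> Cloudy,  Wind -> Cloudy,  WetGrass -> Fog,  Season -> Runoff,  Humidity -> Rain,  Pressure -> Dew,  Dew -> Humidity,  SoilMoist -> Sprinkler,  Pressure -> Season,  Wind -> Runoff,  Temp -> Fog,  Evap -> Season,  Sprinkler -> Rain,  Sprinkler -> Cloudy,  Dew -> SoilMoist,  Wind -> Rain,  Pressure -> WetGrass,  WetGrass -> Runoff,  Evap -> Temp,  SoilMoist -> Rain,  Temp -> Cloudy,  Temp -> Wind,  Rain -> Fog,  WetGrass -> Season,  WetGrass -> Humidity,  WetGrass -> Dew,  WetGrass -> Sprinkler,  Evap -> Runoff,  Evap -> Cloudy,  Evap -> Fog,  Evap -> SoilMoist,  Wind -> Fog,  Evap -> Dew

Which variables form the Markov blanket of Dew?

Parents of Dew: Evap, Pressure, WetGrass.
Dew has children Humidity, SoilMoist.
Co-parents of Dew (other parents of its children):
  SoilMoist: Evap, Pressure
  Humidity: WetGrass
MB(Dew) = {Evap, Humidity, Pressure, SoilMoist, WetGrass}.

{Evap, Humidity, Pressure, SoilMoist, WetGrass}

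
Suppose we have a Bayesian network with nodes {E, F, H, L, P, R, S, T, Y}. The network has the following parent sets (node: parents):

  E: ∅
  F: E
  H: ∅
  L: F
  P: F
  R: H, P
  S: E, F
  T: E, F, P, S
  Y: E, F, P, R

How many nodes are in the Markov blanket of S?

4

A node's Markov blanket = Pa ∪ Ch ∪ (parents of Ch other than the node itself).
Pa(S) = {E, F}.
S has child T.
Co-parents of S (other parents of its children):
  T: E, F, P
MB(S) = {E, F, P, T}, which has 4 nodes.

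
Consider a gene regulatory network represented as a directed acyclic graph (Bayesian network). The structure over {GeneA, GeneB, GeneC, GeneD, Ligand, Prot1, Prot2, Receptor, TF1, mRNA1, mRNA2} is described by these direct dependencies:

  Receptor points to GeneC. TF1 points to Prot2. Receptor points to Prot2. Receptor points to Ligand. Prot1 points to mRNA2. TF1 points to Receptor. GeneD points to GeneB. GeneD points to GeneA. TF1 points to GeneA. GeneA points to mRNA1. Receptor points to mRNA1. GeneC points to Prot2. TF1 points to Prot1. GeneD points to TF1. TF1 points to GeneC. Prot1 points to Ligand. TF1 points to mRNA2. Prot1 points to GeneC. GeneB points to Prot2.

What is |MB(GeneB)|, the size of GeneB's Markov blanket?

A node's Markov blanket = Pa ∪ Ch ∪ (parents of Ch other than the node itself).
GeneB's children: Prot2.
Parents of GeneB: GeneD.
For each child, the remaining parents (spouses of GeneB):
  Prot2: GeneC, Receptor, TF1
MB(GeneB) = {GeneC, GeneD, Prot2, Receptor, TF1}, which has 5 nodes.

5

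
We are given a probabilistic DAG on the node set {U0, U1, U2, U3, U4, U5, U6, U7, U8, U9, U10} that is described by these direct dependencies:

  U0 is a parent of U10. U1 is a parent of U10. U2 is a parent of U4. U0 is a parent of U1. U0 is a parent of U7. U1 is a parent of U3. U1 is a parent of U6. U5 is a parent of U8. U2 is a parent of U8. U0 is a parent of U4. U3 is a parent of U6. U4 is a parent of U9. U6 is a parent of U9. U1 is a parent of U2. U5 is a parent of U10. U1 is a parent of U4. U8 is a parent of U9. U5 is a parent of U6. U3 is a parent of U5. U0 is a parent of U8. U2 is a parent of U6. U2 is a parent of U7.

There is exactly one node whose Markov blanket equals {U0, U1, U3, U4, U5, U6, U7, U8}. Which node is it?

The target node must have every member of {U0, U1, U3, U4, U5, U6, U7, U8} as a parent, child, or co-parent, and no others.
Parents of U2: U1; children: U4, U6, U7, U8; co-parents: U0, U1, U3, U5.
These exactly cover the given set, so the node is U2.

U2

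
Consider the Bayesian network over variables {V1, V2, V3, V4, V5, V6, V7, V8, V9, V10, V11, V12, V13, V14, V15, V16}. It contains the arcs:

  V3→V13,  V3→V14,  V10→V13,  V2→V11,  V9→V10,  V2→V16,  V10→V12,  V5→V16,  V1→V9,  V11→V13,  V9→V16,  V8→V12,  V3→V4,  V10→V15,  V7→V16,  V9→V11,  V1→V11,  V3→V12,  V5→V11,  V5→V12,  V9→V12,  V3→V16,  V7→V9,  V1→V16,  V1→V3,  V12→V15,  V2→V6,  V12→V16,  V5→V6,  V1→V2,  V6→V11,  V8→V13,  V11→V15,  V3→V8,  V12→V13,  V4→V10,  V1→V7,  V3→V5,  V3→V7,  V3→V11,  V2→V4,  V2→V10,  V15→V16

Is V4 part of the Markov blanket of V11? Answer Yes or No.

No

The Markov blanket of a node is its parents, its children, and the other parents of its children.
Parents of V11: V1, V2, V3, V5, V6, V9.
Children of V11: V13, V15.
Parents of each child, excluding V11:
  parents(V13) \ {V11} = {V3, V8, V10, V12}.
  V15 also has parents V10, V12.
MB(V11) = {V1, V2, V3, V5, V6, V8, V9, V10, V12, V13, V15}; V4 is not in this set.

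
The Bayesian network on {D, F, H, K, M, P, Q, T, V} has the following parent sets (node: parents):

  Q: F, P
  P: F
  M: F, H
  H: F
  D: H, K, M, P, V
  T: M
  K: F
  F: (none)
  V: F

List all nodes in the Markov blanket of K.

{D, F, H, M, P, V}

The Markov blanket of a node is its parents, its children, and the other parents of its children.
K's parents: F.
Children of K: D.
Co-parents of K (other parents of its children):
  D: H, M, P, V
So the Markov blanket of K is {D, F, H, M, P, V}.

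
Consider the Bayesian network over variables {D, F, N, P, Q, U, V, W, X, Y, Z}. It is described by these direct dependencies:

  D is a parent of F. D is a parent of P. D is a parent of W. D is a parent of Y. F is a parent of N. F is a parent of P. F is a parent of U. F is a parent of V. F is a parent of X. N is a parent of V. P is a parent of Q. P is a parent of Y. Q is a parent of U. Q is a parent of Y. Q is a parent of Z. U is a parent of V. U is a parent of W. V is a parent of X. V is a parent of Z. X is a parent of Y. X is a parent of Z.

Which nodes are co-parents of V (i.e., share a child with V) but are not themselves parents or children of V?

Children of V: X, Z.
  X's other parent is F.
  parents(Z) \ {V} = {Q, X}.
Excluding nodes already adjacent to V (F, N, U, X, Z), the co-parent-only contribution is {Q}.

{Q}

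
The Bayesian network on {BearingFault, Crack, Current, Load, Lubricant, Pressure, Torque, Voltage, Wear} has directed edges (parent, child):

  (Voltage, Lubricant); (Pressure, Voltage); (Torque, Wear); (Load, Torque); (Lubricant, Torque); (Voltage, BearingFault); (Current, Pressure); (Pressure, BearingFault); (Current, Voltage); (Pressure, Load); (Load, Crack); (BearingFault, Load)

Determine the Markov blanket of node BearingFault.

{Load, Pressure, Voltage}

Children of BearingFault: Load.
BearingFault's parents: Pressure, Voltage.
For each child, the remaining parents (spouses of BearingFault):
  Load: Pressure
Union: {Pressure, Voltage} ∪ {Load} ∪ {Pressure} = {Load, Pressure, Voltage}.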